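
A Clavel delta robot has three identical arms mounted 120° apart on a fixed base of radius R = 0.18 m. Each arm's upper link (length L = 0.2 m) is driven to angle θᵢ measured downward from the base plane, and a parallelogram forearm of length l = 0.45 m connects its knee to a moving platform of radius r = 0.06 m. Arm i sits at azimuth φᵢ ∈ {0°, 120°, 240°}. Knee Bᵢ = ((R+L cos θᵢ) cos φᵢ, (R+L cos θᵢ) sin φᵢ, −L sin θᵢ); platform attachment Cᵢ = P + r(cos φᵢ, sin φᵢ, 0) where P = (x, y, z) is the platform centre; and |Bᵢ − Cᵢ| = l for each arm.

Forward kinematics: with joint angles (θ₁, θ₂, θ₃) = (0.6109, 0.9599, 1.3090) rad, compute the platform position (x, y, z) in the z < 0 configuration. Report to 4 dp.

O1 = (0.2838·cos0.0°, 0.2838·sin0.0°, -0.1147) = (0.2838, 0.0000, -0.1147)
arm 2 at φ=120.0°: ρ2 = 0.2347;  O2 = (-0.1174, 0.2033, -0.1638)
φ3=240.0°: virtual centre (-0.0859, -0.1488, -0.1932), radius l
eliminate P² terms by subtracting sphere 1 from 2 and 3
linear system: -0.8024x+0.4065y = -0.0118−-0.0982z; -0.7394x+-0.2975y = -0.0269−-0.1569z
Cramer: x(z) = 0.0268-0.1725z;  y(z) = 0.0239-0.0988z
sphere 1 gives Az²+Bz+C=0 with A=1.0395, B=0.3134, C=-0.1227;  B²−4AC=0.6084;  roots -0.5259, 0.2244;  negative root z = -0.5259
x = 0.1175, y = 0.0758

(0.1175, 0.0758, -0.5259)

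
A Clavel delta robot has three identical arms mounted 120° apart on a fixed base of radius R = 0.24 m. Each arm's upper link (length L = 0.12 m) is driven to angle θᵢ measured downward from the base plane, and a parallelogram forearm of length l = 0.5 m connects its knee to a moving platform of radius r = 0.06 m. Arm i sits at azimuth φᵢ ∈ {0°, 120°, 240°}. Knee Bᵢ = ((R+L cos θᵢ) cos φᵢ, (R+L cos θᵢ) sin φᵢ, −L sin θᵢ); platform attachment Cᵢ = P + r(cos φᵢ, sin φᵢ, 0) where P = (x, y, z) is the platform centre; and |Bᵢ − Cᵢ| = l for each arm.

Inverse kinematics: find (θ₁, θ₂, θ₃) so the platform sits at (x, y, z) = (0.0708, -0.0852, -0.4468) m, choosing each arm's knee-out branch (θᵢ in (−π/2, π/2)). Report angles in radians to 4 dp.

θ₁ = 0.0870, θ₂ = 0.9597, θ₃ = 0.2614

φ1=0.0° → target in arm frame (0.0708, -0.0852)
  A=0.1092, B=-0.4468, C=(l²−L²−A²−y'²−z²)/(2L)=0.0699
  θ1 = atan2(B,A) + arccos(C/0.4600) = 0.0870
φ2=120.0° → target in arm frame (-0.1092, -0.0187)
  A=0.2892, B=-0.4468, C=(l²−L²−A²−y'²−z²)/(2L)=-0.2000
  γ=atan2(-0.4468,0.2892)=-0.9964;  ψ=arccos(-0.3759)=1.9561;  θ2=γ+ψ≈0.9597
rotate P by −φ3: (0.0384, 0.1039, -0.4468)
  A=0.1416, B=-0.4468, C=(l²−L²−A²−y'²−z²)/(2L)=0.0213
  √(A²+B²)=0.4687;  θ3 = -1.2639+1.5253 ≈ 0.2614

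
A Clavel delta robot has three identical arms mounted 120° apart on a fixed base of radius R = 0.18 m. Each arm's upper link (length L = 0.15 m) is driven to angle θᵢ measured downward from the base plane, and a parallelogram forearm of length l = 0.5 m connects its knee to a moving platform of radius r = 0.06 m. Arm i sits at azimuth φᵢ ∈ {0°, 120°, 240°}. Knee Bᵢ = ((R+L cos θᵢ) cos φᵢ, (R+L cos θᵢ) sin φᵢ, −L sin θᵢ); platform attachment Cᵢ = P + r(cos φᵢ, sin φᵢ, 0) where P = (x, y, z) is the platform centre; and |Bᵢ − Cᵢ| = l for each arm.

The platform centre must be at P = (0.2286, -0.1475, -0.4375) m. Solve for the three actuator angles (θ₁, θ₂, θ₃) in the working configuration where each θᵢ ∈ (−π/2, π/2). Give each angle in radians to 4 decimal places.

arm 1 (φ=0.0°): x'=0.2286, y'=-0.1475
  A cos θ + B sin θ = C:  -0.1086·cos θ + -0.4375·sin θ = 0.0085
  γ=atan2(-0.4375,-0.1086)=-1.8141;  ψ=arccos(0.0188)=1.5520;  θ1=γ+ψ≈-0.2621
rotate P by −φ2: (-0.2420, -0.1242, -0.4375)
  A=0.3620, B=-0.4375, C=(l²−L²−A²−y'²−z²)/(2L)=-0.3680
  √(A²+B²)=0.5679;  θ2 = -0.8795+2.2759 ≈ 1.3964
rotate P by −φ3: (0.0134, 0.2717, -0.4375)
  A=0.1066, B=-0.4375, C=(l²−L²−A²−y'²−z²)/(2L)=-0.1637
  θ3 = atan2(B,A) + arccos(C/0.4503) = 0.6109

θ₁ = -0.2621, θ₂ = 1.3964, θ₃ = 0.6109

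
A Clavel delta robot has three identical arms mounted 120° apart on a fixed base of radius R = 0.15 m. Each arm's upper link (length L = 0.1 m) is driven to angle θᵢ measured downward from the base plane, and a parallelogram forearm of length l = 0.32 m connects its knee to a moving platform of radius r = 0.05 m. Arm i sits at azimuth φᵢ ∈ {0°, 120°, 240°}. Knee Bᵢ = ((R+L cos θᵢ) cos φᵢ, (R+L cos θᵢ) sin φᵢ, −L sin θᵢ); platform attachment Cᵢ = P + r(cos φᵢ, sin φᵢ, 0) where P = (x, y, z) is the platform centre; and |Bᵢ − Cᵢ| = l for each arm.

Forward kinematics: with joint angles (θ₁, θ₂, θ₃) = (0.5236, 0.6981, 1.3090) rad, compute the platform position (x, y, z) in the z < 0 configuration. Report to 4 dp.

(0.0580, 0.0664, -0.3354)

arm 1 at φ=0.0°: (R−r)+L cos θ1 = 0.1866;  S1 = (0.1866, 0.0000, -0.0500)
φ2=120.0°: virtual centre (-0.0883, 0.1529, -0.0643), radius l
S3 = (0.1259·cos240.0°, 0.1259·sin240.0°, -0.0966) = (-0.0629, -0.1090, -0.0966)
|S₂|²−|S₁|² = -0.0020;  |S₃|²−|S₁|² = -0.0121
[-0.5498 0.3059 -0.0286]·P = -0.0020;  [-0.4991 -0.2180 -0.0932]·P = -0.0121
det = 0.2725;  x = 0.0152+-0.1274z,  y = 0.0208+-0.1357z
into |P−S₁|² = l²: 1.0347z² + 0.1380z + -0.0701 = 0;  Δ = 0.3092;  z = -0.3354 or 0.2020 → z<0 root = -0.3354
x = 0.0580, y = 0.0664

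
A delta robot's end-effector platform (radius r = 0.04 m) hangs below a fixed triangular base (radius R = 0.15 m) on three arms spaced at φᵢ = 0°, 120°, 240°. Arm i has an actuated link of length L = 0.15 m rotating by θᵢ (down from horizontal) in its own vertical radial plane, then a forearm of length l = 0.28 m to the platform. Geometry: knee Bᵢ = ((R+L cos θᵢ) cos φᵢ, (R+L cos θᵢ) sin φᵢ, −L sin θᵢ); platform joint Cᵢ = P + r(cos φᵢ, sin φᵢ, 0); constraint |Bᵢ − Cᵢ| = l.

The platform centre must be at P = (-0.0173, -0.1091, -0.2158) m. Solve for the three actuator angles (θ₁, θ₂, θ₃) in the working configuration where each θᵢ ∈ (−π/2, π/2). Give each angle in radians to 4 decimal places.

rotate P by −φ1: (-0.0173, -0.1091, -0.2158)
  e−x'=0.1273;  (l²−L²−(e−x')²−y'²−z²)/2L = -0.0626
  θ1 = atan2(B,A) + arccos(C/0.2505) = 0.7855
φ2=120.0° → target in arm frame (-0.0858, 0.0695)
  e−x'=0.1958;  (l²−L²−(e−x')²−y'²−z²)/2L = -0.1129
  θ2 = atan2(B,A) + arccos(C/0.2914) = 1.1346
φ3=240.0° → target in arm frame (0.1031, 0.0396)
  A cos θ + B sin θ = C:  0.0069·cos θ + -0.2158·sin θ = 0.0257
  θ3 = atan2(B,A) + arccos(C/0.2159) = -0.0876

θ₁ = 0.7855, θ₂ = 1.1346, θ₃ = -0.0876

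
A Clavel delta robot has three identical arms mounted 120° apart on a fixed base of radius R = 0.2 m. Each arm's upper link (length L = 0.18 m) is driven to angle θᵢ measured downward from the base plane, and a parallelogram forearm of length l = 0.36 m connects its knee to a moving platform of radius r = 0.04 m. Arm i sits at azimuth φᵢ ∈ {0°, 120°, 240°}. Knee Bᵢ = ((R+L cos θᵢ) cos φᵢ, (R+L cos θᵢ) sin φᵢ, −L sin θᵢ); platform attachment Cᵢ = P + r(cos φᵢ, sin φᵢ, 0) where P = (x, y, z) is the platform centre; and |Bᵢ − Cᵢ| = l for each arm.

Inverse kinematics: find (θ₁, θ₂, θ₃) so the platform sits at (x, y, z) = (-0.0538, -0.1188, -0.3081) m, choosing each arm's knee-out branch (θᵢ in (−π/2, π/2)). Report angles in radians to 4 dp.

φ1=0.0° → target in arm frame (-0.0538, -0.1188)
  e−x'=0.2138;  (l²−L²−(e−x')²−y'²−z²)/2L = -0.1599
  √(A²+B²)=0.3750;  θ1 = -0.9642+2.0112 ≈ 1.0470
arm 2 (φ=120.0°): x'=-0.0760, y'=0.1060
  A cos θ + B sin θ = C:  0.2360·cos θ + -0.3081·sin θ = -0.1796
  √(A²+B²)=0.3881;  θ2 = -0.9172+2.0519 ≈ 1.1347
φ3=240.0° → target in arm frame (0.1298, 0.0128)
  A cos θ + B sin θ = C:  0.0302·cos θ + -0.3081·sin θ = 0.0033
  γ=atan2(-0.3081,0.0302)=-1.4730;  ψ=arccos(0.0107)=1.5601;  θ3=γ+ψ≈0.0870

θ₁ = 1.0470, θ₂ = 1.1347, θ₃ = 0.0870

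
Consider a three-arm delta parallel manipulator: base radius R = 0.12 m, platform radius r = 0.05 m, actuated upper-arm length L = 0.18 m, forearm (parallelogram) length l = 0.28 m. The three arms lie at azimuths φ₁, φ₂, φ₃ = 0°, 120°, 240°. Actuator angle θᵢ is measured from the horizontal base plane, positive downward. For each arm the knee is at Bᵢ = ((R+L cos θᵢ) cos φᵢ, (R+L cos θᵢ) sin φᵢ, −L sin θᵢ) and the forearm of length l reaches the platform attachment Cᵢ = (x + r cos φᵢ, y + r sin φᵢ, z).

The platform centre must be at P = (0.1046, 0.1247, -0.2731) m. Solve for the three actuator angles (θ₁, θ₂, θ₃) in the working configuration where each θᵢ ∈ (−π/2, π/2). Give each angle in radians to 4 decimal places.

rotate P by −φ1: (0.1046, 0.1247, -0.2731)
  e−x'=-0.0346;  (l²−L²−(e−x')²−y'²−z²)/2L = -0.1259
  √(A²+B²)=0.2753;  θ1 = -1.6968+2.0459 ≈ 0.3491
rotate P by −φ2: (0.0557, -0.1529, -0.2731)
  A cos θ + B sin θ = C:  0.0143·cos θ + -0.2731·sin θ = -0.1449
  √(A²+B²)=0.2735;  θ2 = -1.5185+2.1294 ≈ 0.6109
rotate P by −φ3: (-0.1603, 0.0282, -0.2731)
  A=0.2303, B=-0.2731, C=(l²−L²−A²−y'²−z²)/(2L)=-0.2289
  γ=atan2(-0.2731,0.2303)=-0.8702;  ψ=arccos(-0.6408)=2.2664;  θ3=γ+ψ≈1.3962

θ₁ = 0.3491, θ₂ = 0.6109, θ₃ = 1.3962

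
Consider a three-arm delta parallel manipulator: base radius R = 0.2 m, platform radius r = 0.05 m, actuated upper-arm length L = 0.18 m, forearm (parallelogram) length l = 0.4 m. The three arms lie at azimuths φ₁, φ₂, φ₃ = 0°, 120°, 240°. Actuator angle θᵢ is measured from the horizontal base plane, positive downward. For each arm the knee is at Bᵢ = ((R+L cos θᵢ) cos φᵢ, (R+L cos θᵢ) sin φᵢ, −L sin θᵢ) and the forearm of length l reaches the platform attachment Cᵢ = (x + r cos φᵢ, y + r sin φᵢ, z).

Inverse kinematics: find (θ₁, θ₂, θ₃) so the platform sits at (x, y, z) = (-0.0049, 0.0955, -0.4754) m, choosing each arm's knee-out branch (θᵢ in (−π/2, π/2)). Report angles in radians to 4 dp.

θ₁ = 1.1343, θ₂ = 0.7853, θ₃ = 1.3960

arm 1 (φ=0.0°): x'=-0.0049, y'=0.0955
  A=0.1549, B=-0.4754, C=(l²−L²−A²−y'²−z²)/(2L)=-0.3653
  γ=atan2(-0.4754,0.1549)=-1.2558;  ψ=arccos(-0.7307)=2.3901;  θ1=γ+ψ≈1.1343
φ2=120.0° → target in arm frame (0.0852, -0.0435)
  e−x'=0.0648;  (l²−L²−(e−x')²−y'²−z²)/2L = -0.2903
  √(A²+B²)=0.4798;  θ2 = -1.4352+2.2206 ≈ 0.7853
φ3=240.0° → target in arm frame (-0.0803, -0.0520)
  A=0.2303, B=-0.4754, C=(l²−L²−A²−y'²−z²)/(2L)=-0.4281
  √(A²+B²)=0.5282;  θ3 = -1.1198+2.5158 ≈ 1.3960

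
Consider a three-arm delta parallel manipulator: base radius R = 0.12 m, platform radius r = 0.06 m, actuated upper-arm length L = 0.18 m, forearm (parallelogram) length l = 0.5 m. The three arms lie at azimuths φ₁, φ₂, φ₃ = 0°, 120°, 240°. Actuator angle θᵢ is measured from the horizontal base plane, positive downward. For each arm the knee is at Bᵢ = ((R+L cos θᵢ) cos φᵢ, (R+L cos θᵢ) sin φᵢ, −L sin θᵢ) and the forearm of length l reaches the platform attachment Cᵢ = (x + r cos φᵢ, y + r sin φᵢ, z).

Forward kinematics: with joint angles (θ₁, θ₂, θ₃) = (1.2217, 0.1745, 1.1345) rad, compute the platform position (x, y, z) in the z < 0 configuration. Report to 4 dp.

arm 1 at φ=0.0°: (R−r)+L cos θ1 = 0.1216;  centre 1 = (0.1216, 0.0000, -0.1691)
arm 2 at φ=120.0°: (R−r)+L cos θ2 = 0.2373;  centre 2 = (-0.1186, 0.2055, -0.0313)
φ3=240.0°: virtual centre (-0.0680, -0.1178, -0.1631), radius l
|centre ₂|²−|centre ₁|² = 0.0139;  |centre ₃|²−|centre ₁|² = 0.0017
[-0.4804 0.4110 0.2758]·P = 0.0139;  [-0.3792 -0.2357 0.0120]·P = 0.0017
Cramer: x(z) = -0.0148+0.2599z;  y(z) = 0.0165-0.3672z
into |P−centre ₁|² = l²: 1.2024z² + 0.2553z + -0.2025 = 0;  Δ = 1.0392;  z = -0.5301 or 0.3177 → z<0 root = -0.5301
x = -0.1526, y = 0.2111

(-0.1526, 0.2111, -0.5301)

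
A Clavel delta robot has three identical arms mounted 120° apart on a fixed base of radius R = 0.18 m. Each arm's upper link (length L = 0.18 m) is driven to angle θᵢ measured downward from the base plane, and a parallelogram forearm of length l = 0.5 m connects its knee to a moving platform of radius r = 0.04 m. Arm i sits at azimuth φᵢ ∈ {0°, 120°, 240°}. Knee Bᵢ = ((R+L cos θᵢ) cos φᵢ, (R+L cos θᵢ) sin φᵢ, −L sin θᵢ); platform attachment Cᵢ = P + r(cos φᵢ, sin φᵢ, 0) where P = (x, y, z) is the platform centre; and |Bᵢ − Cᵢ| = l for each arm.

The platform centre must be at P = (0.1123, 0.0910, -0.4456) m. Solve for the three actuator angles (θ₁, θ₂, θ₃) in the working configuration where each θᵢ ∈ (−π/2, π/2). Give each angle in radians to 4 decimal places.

θ₁ = -0.0001, θ₂ = 0.3487, θ₃ = 0.8726

rotate P by −φ1: (0.1123, 0.0910, -0.4456)
  A=0.0277, B=-0.4456, C=(l²−L²−A²−y'²−z²)/(2L)=0.0278
  γ=atan2(-0.4456,0.0277)=-1.5087;  ψ=arccos(0.0622)=1.5086;  θ1=γ+ψ≈-0.0001
φ2=120.0° → target in arm frame (0.0227, -0.1428)
  A cos θ + B sin θ = C:  0.1173·cos θ + -0.4456·sin θ = -0.0420
  θ2 = atan2(B,A) + arccos(C/0.4608) = 0.3487
φ3=240.0° → target in arm frame (-0.1350, 0.0518)
  A=0.2750, B=-0.4456, C=(l²−L²−A²−y'²−z²)/(2L)=-0.1646
  γ=atan2(-0.4456,0.2750)=-1.0179;  ψ=arccos(-0.3143)=1.8905;  θ3=γ+ψ≈0.8726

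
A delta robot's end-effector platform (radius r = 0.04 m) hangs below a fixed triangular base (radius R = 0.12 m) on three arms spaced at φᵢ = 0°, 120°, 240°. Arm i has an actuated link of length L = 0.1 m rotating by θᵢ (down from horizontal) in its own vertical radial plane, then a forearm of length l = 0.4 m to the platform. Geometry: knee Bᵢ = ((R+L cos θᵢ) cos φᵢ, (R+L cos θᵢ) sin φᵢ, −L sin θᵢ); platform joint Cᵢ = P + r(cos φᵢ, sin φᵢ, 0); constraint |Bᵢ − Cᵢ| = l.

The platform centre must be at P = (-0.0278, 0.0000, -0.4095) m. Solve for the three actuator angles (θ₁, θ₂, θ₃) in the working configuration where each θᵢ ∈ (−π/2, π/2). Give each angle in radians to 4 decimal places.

arm 1 (φ=0.0°): x'=-0.0278, y'=0.0000
  A=0.1078, B=-0.4095, C=(l²−L²−A²−y'²−z²)/(2L)=-0.1466
  √(A²+B²)=0.4235;  θ1 = -1.3134+1.9242 ≈ 0.6108
rotate P by −φ2: (0.0139, 0.0241, -0.4095)
  A=0.0661, B=-0.4095, C=(l²−L²−A²−y'²−z²)/(2L)=-0.1132
  √(A²+B²)=0.4148;  θ2 = -1.4108+1.8472 ≈ 0.4364
rotate P by −φ3: (0.0139, -0.0241, -0.4095)
  A=0.0661, B=-0.4095, C=(l²−L²−A²−y'²−z²)/(2L)=-0.1132
  γ=atan2(-0.4095,0.0661)=-1.4108;  ψ=arccos(-0.2729)=1.8472;  θ3=γ+ψ≈0.4364

θ₁ = 0.6108, θ₂ = 0.4364, θ₃ = 0.4364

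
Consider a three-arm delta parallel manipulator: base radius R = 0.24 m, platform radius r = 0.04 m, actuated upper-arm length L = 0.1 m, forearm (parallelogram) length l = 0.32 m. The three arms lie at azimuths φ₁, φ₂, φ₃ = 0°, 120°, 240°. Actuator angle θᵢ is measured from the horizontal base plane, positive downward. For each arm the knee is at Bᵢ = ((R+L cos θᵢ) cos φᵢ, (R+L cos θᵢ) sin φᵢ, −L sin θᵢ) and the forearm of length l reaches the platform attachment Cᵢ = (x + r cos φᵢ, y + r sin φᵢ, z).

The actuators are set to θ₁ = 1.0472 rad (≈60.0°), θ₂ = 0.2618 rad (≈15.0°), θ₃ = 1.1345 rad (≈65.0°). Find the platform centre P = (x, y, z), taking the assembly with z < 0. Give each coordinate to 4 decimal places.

(-0.0245, 0.0554, -0.2415)

arm 1 at φ=0.0°: (R−r)+L cos θ1 = 0.2500;  centre 1 = (0.2500, 0.0000, -0.0866)
centre 2 = (0.2966·cos120.0°, 0.2966·sin120.0°, -0.0259) = (-0.1483, 0.2569, -0.0259)
φ3=240.0°: virtual centre (-0.1211, -0.2098, -0.0906), radius l
eliminate P² terms by subtracting sphere 1 from 2 and 3
linear system: -0.7966x+0.5137y = 0.0186−0.1214z; -0.7423x+-0.4196y = -0.0031−-0.0081z
det = 0.7156;  x = -0.0087+0.0654z,  y = 0.0228+-0.1349z
sphere 1 gives Az²+Bz+C=0 with A=1.0225, B=0.1332, C=-0.0275;  B²−4AC=0.1300;  roots -0.2415, 0.1112;  negative root z = -0.2415
x = -0.0245, y = 0.0554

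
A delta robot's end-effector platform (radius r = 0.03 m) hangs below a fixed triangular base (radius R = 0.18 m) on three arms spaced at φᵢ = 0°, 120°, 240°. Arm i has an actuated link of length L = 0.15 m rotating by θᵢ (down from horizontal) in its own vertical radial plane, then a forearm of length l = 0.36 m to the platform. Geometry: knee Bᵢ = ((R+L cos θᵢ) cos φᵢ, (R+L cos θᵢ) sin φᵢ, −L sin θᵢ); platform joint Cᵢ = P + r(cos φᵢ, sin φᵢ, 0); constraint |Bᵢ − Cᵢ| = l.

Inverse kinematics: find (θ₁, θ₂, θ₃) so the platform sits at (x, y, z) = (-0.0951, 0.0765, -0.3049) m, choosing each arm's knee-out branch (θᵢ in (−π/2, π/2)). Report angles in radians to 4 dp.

arm 1 (φ=0.0°): x'=-0.0951, y'=0.0765
  e−x'=0.2451;  (l²−L²−(e−x')²−y'²−z²)/2L = -0.1726
  γ=atan2(-0.3049,0.2451)=-0.8937;  ψ=arccos(-0.4413)=2.0278;  θ1=γ+ψ≈1.1341
φ2=120.0° → target in arm frame (0.1138, 0.0441)
  e−x'=0.0362;  (l²−L²−(e−x')²−y'²−z²)/2L = 0.0363
  √(A²+B²)=0.3070;  θ2 = -1.4526+1.4524 ≈ -0.0002
φ3=240.0° → target in arm frame (-0.0187, -0.1206)
  A cos θ + B sin θ = C:  0.1687·cos θ + -0.3049·sin θ = -0.0962
  γ=atan2(-0.3049,0.1687)=-1.0654;  ψ=arccos(-0.2762)=1.8506;  θ3=γ+ψ≈0.7852

θ₁ = 1.1341, θ₂ = -0.0002, θ₃ = 0.7852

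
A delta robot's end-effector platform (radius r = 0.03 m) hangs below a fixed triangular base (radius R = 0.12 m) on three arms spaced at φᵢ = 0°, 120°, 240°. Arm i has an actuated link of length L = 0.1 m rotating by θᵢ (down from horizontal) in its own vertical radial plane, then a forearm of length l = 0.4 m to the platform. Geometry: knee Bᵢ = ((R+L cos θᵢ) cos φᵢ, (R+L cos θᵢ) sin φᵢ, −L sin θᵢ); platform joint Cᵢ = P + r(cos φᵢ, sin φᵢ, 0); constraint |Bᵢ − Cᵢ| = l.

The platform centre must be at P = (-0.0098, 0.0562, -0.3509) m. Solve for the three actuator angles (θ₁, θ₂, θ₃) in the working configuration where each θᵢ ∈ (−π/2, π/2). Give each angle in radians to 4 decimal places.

θ₁ = 0.0875, θ₂ = -0.2611, θ₃ = 0.2624

φ1=0.0° → target in arm frame (-0.0098, 0.0562)
  A=0.0998, B=-0.3509, C=(l²−L²−A²−y'²−z²)/(2L)=0.0688
  θ1 = atan2(B,A) + arccos(C/0.3648) = 0.0875
arm 2 (φ=120.0°): x'=0.0536, y'=-0.0196
  A cos θ + B sin θ = C:  0.0364·cos θ + -0.3509·sin θ = 0.1258
  √(A²+B²)=0.3528;  θ2 = -1.4673+1.2062 ≈ -0.2611
arm 3 (φ=240.0°): x'=-0.0438, y'=-0.0366
  A=0.1338, B=-0.3509, C=(l²−L²−A²−y'²−z²)/(2L)=0.0382
  γ=atan2(-0.3509,0.1338)=-1.2066;  ψ=arccos(0.1017)=1.4690;  θ3=γ+ψ≈0.2624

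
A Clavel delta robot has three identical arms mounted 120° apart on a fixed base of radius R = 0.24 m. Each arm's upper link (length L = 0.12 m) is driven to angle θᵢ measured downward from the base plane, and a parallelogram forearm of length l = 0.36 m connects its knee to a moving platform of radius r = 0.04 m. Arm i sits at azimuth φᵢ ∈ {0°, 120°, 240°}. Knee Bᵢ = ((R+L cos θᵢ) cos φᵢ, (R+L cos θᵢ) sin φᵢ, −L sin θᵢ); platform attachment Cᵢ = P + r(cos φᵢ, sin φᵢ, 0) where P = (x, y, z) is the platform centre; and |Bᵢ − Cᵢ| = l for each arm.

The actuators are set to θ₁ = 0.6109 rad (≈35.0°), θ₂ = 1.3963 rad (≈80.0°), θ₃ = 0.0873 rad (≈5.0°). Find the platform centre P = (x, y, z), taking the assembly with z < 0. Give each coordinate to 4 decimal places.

(0.0207, -0.1069, -0.2716)

φ1=0.0°: virtual centre (0.2983, 0.0000, -0.0688), radius l
arm 2 at φ=120.0°: ρ2 = 0.2208;  centre 2 = (-0.1104, 0.1912, -0.1182)
centre 3 = (0.3195·cos240.0°, 0.3195·sin240.0°, -0.0105) = (-0.1598, -0.2767, -0.0105)
eliminate P² terms by subtracting sphere 1 from 2 and 3
linear system: -0.8174x+0.3825y = -0.0310−-0.0987z; -0.9161x+-0.5535y = 0.0085−0.1167z
det = 0.8028;  x = 0.0173+-0.0124z,  y = -0.0440+0.2315z
into |P−centre ₁|² = l²: 1.0537z² + 0.1243z + -0.0440 = 0;  Δ = 0.2008;  z = -0.2716 or 0.1537 → z<0 root = -0.2716
x = 0.0207, y = -0.1069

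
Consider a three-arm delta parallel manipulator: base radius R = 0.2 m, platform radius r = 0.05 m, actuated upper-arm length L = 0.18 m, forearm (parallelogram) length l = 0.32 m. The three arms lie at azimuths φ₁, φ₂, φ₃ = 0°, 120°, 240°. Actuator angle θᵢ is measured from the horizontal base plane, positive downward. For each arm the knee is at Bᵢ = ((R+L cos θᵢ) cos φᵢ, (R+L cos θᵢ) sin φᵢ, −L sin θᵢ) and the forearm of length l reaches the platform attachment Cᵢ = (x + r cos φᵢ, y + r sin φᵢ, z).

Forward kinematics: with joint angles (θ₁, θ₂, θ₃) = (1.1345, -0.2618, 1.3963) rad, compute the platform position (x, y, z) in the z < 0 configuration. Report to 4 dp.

S1 = (0.2261·cos0.0°, 0.2261·sin0.0°, -0.1631) = (0.2261, 0.0000, -0.1631)
S2 = (0.3239·cos120.0°, 0.3239·sin120.0°, 0.0466) = (-0.1619, 0.2805, 0.0466)
φ3=240.0°: virtual centre (-0.0906, -0.1570, -0.1773), radius l
|S₂|²−|S₁|² = 0.0293;  |S₃|²−|S₁|² = -0.0134
linear system: -0.7760x+0.5610y = 0.0293−0.4195z; -0.6334x+-0.3139y = -0.0134−-0.0283z
det = 0.5989;  x = -0.0028+0.1934z,  y = 0.0484+-0.4802z
sphere 1 gives Az²+Bz+C=0 with A=1.2680, B=0.1912, C=-0.0211;  B²−4AC=0.1434;  roots -0.2247, 0.0739;  negative root z = -0.2247
x = -0.0463, y = 0.1564

(-0.0463, 0.1564, -0.2247)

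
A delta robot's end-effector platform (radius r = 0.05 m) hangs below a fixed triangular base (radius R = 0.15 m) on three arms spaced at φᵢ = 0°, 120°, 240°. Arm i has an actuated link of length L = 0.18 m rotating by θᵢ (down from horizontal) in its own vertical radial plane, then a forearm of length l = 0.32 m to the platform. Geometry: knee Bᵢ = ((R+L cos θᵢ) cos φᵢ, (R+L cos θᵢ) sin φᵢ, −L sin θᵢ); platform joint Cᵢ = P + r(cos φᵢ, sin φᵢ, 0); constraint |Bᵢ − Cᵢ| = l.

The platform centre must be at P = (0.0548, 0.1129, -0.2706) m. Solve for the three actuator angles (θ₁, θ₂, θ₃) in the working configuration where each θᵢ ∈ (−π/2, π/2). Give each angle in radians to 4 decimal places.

θ₁ = 0.3489, θ₂ = 0.2617, θ₃ = 1.1343

arm 1 (φ=0.0°): x'=0.0548, y'=0.1129
  A cos θ + B sin θ = C:  0.0452·cos θ + -0.2706·sin θ = -0.0500
  √(A²+B²)=0.2743;  θ1 = -1.4053+1.7542 ≈ 0.3489
arm 2 (φ=120.0°): x'=0.0704, y'=-0.1039
  e−x'=0.0296;  (l²−L²−(e−x')²−y'²−z²)/2L = -0.0414
  θ2 = atan2(B,A) + arccos(C/0.2722) = 0.2617
arm 3 (φ=240.0°): x'=-0.1252, y'=-0.0090
  e−x'=0.2252;  (l²−L²−(e−x')²−y'²−z²)/2L = -0.1500
  γ=atan2(-0.2706,0.2252)=-0.8768;  ψ=arccos(-0.4262)=2.0110;  θ3=γ+ψ≈1.1343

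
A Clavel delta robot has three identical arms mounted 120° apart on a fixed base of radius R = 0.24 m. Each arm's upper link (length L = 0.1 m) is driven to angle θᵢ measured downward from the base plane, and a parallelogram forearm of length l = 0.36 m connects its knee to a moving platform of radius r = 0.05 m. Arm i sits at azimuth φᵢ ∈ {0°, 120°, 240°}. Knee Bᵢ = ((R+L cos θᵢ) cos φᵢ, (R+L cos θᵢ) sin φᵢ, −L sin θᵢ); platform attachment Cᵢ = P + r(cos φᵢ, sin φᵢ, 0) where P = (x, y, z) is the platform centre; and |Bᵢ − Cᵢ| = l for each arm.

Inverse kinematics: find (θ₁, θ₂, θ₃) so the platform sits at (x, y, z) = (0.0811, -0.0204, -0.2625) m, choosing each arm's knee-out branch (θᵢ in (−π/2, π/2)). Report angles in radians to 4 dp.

θ₁ = -0.3490, θ₂ = 0.9598, θ₃ = 0.6976

φ1=0.0° → target in arm frame (0.0811, -0.0204)
  A=0.1089, B=-0.2625, C=(l²−L²−A²−y'²−z²)/(2L)=0.1921
  √(A²+B²)=0.2842;  θ1 = -1.1775+0.8286 ≈ -0.3490
rotate P by −φ2: (-0.0582, -0.0600, -0.2625)
  A cos θ + B sin θ = C:  0.2482·cos θ + -0.2625·sin θ = -0.0726
  θ2 = atan2(B,A) + arccos(C/0.3613) = 0.9598
rotate P by −φ3: (-0.0229, 0.0804, -0.2625)
  e−x'=0.2129;  (l²−L²−(e−x')²−y'²−z²)/2L = -0.0055
  γ=atan2(-0.2625,0.2129)=-0.8894;  ψ=arccos(-0.0162)=1.5870;  θ3=γ+ψ≈0.6976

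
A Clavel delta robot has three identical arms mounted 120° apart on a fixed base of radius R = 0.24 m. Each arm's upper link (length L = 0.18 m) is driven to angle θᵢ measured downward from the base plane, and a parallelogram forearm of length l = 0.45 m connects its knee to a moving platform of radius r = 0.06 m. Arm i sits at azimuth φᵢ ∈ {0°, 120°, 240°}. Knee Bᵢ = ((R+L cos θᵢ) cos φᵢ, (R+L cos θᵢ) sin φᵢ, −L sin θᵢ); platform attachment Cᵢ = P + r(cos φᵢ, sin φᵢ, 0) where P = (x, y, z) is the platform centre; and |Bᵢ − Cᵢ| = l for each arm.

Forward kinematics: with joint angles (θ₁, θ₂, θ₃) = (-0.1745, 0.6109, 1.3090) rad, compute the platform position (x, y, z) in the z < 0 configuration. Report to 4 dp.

(0.1618, 0.1077, -0.3595)

O1 = (0.3573·cos0.0°, 0.3573·sin0.0°, 0.0313) = (0.3573, 0.0000, 0.0313)
arm 2 at φ=120.0°: ρ2 = 0.3274;  O2 = (-0.1637, 0.2836, -0.1032)
φ3=240.0°: virtual centre (-0.1133, -0.1962, -0.1739), radius l
eliminate P² terms by subtracting sphere 1 from 2 and 3
plane₁₂: -1.0420x+0.5671y+-0.2690z = -0.0107
Cramer: x(z) = 0.0328-0.3588z;  y(z) = 0.0413-0.1849z
into |P−O₁|² = l²: 1.1629z² + 0.1551z + -0.0945 = 0;  Δ = 0.4637;  z = -0.3595 or 0.2261 → z<0 root = -0.3595
x = 0.1618, y = 0.1077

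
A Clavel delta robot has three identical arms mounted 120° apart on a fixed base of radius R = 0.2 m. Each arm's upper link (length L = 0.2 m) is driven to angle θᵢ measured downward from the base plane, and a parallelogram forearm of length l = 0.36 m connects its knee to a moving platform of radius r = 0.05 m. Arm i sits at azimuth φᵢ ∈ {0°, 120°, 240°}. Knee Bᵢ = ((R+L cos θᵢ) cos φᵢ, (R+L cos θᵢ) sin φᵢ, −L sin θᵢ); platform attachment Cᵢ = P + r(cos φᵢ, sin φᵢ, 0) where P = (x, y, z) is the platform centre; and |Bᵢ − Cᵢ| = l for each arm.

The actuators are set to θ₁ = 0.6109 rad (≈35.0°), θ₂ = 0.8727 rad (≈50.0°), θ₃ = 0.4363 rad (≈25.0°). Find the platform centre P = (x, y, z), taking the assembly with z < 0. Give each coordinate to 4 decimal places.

(0.0082, -0.0540, -0.2971)

S1 = (0.3138·cos0.0°, 0.3138·sin0.0°, -0.1147) = (0.3138, 0.0000, -0.1147)
φ2=120.0°: virtual centre (-0.1393, 0.2412, -0.1532), radius l
φ3=240.0°: virtual centre (-0.1656, -0.2869, -0.0845), radius l
|S₂|²−|S₁|² = -0.0106;  |S₃|²−|S₁|² = 0.0052
linear system: -0.9062x+0.4825y = -0.0106−-0.0770z; -0.9589x+-0.5738y = 0.0052−0.0604z
det = 0.9826;  x = 0.0036+-0.0153z,  y = -0.0152+0.1308z
into |P−S₁|² = l²: 1.0174z² + 0.2350z + -0.0200 = 0;  Δ = 0.1365;  z = -0.2971 or 0.0661 → z<0 root = -0.2971
x = 0.0082, y = -0.0540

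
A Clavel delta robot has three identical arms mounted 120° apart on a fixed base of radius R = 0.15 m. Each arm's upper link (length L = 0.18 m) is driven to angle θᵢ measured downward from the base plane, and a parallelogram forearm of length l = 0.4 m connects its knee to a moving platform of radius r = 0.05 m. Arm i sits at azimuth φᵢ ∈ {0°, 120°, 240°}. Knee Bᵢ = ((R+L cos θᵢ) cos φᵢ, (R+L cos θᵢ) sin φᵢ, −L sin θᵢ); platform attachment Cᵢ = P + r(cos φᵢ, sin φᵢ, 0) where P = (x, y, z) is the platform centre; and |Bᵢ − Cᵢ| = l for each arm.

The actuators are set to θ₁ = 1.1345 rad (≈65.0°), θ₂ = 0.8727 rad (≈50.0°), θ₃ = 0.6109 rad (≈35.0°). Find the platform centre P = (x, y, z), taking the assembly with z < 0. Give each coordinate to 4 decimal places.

φ1=0.0°: virtual centre (0.1761, 0.0000, -0.1631), radius l
arm 2 at φ=120.0°: e+L cos θ2 = 0.2157;  S2 = (-0.1078, 0.1868, -0.1379)
S3 = (0.2474·cos240.0°, 0.2474·sin240.0°, -0.1032) = (-0.1237, -0.2143, -0.1032)
eliminate P² terms by subtracting sphere 1 from 2 and 3
linear system: -0.5678x+0.3736y = 0.0079−0.0505z; -0.5996x+-0.4286y = 0.0143−0.1198z
det = 0.4674;  x = -0.0187+0.1421z,  y = -0.0072+0.0808z
quadratic in z: (1.0267)z²+(0.2698)z+(-0.0954)=0, √Δ=0.6816 → z ∈ {-0.4633, 0.2006}; z = -0.4633 (taking z<0)
x = -0.0845, y = -0.0446

(-0.0845, -0.0446, -0.4633)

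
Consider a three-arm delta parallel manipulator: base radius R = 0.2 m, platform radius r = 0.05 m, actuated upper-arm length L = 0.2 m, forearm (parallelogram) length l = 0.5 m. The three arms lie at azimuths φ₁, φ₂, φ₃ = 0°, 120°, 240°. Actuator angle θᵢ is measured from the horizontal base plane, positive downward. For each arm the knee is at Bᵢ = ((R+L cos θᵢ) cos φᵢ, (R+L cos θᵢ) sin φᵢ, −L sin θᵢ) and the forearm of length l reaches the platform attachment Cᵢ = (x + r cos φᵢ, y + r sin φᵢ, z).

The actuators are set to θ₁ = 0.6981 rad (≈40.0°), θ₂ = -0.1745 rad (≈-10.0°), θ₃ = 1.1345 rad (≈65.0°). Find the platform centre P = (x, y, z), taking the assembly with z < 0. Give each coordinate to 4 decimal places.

(-0.0259, 0.2175, -0.4357)

φ1=0.0°: virtual centre (0.3032, 0.0000, -0.1286), radius l
arm 2 at φ=120.0°: ρ2 = 0.3470;  S2 = (-0.1735, 0.3005, 0.0347)
φ3=240.0°: virtual centre (-0.1173, -0.2031, -0.1813), radius l
|S₂|²−|S₁|² = 0.0131;  |S₃|²−|S₁|² = -0.0206
[-0.9534 0.6010 0.3266]·P = 0.0131;  [-0.8409 -0.4062 -0.1054]·P = -0.0206
Cramer: x(z) = 0.0079+0.0776z;  y(z) = 0.0344-0.4202z
sphere 1 gives Az²+Bz+C=0 with A=1.1826, B=0.1824, C=-0.1451;  B²−4AC=0.7196;  roots -0.4357, 0.2815;  negative root z = -0.4357
x = -0.0259, y = 0.2175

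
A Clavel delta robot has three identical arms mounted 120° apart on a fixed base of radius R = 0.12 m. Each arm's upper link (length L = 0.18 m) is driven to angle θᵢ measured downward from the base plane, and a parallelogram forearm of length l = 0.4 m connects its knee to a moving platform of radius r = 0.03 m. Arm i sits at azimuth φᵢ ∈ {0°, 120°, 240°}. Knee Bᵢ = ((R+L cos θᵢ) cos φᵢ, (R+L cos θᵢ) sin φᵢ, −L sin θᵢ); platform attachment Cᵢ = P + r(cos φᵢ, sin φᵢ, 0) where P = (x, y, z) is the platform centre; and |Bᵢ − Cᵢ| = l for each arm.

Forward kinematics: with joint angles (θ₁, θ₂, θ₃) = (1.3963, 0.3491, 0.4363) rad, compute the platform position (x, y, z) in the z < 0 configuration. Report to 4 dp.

(-0.2178, 0.0125, -0.3891)

arm 1 at φ=0.0°: e+L cos θ1 = 0.1213;  O1 = (0.1213, 0.0000, -0.1773)
φ2=120.0°: virtual centre (-0.1296, 0.2244, -0.0616), radius l
arm 3 at φ=240.0°: e+L cos θ3 = 0.2531;  O3 = (-0.1266, -0.2192, -0.0761)
|O₂|²−|O₁|² = 0.0248;  |O₃|²−|O₁|² = 0.0237
linear system: -0.5016x+0.4488y = 0.0248−0.2314z; -0.4956x+-0.4384y = 0.0237−0.2024z
Cramer: x(z) = -0.0487+0.4347z;  y(z) = 0.0009-0.0297z
into |P−O₁|² = l²: 1.1898z² + 0.2068z + -0.0997 = 0;  Δ = 0.5172;  z = -0.3891 or 0.2153 → z<0 root = -0.3891
x = -0.2178, y = 0.0125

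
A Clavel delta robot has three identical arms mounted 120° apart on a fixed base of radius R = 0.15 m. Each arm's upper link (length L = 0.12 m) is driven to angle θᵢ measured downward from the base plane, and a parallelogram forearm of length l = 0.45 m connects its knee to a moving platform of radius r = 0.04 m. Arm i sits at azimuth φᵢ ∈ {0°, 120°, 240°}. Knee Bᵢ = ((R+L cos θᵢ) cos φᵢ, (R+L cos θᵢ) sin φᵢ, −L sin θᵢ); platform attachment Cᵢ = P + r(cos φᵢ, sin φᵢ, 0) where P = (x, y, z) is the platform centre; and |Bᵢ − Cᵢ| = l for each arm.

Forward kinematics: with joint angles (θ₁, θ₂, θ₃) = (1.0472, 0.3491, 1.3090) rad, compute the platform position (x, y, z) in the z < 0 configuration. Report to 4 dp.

(-0.0331, 0.1385, -0.4808)

S1 = (0.1700·cos0.0°, 0.1700·sin0.0°, -0.1039) = (0.1700, 0.0000, -0.1039)
S2 = (0.2228·cos120.0°, 0.2228·sin120.0°, -0.0410) = (-0.1114, 0.1929, -0.0410)
arm 3 at φ=240.0°: (R−r)+L cos θ3 = 0.1411;  S3 = (-0.0705, -0.1222, -0.1159)
|S₂|²−|S₁|² = 0.0116;  |S₃|²−|S₁|² = -0.0064
plane₁₂: -0.5628x+0.3858y+0.1258z = 0.0116
Cramer: x(z) = -0.0012+0.0665z;  y(z) = 0.0284-0.2290z
sphere 1 gives Az²+Bz+C=0 with A=1.0569, B=0.1721, C=-0.1616;  B²−4AC=0.7127;  roots -0.4808, 0.3180;  negative root z = -0.4808
x = -0.0331, y = 0.1385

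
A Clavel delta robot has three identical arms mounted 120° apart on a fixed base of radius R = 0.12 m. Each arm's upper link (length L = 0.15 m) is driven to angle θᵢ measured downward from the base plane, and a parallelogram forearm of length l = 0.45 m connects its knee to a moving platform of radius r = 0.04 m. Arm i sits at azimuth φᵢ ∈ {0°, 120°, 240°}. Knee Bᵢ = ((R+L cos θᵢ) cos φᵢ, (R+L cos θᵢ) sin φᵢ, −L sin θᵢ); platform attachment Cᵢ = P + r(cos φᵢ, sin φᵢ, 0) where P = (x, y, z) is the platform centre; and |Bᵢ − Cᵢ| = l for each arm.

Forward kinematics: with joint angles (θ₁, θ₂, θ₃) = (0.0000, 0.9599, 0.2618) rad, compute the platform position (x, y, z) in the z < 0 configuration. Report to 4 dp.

(0.1214, -0.1281, -0.4175)

O1 = (0.2300·cos0.0°, 0.2300·sin0.0°, 0.0000) = (0.2300, 0.0000, 0.0000)
arm 2 at φ=120.0°: ρ2 = 0.1660;  O2 = (-0.0830, 0.1438, -0.1229)
arm 3 at φ=240.0°: ρ3 = 0.2249;  O3 = (-0.1124, -0.1948, -0.0388)
subtract pairs → two planes through P
[-0.6260 0.2876 -0.2457]·P = -0.0102;  [-0.6849 -0.3895 -0.0776]·P = -0.0008
Cramer: x(z) = 0.0096-0.2678z;  y(z) = -0.0147+0.2715z
into |P−O₁|² = l²: 1.1454z² + 0.1101z + -0.1537 = 0;  Δ = 0.7163;  z = -0.4175 or 0.3214 → z<0 root = -0.4175
x = 0.1214, y = -0.1281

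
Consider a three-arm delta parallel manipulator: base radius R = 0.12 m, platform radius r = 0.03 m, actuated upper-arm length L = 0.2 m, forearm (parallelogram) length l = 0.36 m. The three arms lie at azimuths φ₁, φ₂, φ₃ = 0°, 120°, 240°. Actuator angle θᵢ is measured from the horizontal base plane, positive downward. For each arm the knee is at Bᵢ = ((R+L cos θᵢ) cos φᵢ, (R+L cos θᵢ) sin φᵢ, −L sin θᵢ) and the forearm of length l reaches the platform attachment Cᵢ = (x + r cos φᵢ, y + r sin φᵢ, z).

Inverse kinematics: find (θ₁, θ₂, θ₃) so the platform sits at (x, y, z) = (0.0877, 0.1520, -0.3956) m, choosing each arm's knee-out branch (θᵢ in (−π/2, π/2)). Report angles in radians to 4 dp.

arm 1 (φ=0.0°): x'=0.0877, y'=0.1520
  e−x'=0.0023;  (l²−L²−(e−x')²−y'²−z²)/2L = -0.2250
  √(A²+B²)=0.3956;  θ1 = -1.5650+2.1758 ≈ 0.6109
φ2=120.0° → target in arm frame (0.0878, -0.1520)
  A=0.0022, B=-0.3956, C=(l²−L²−A²−y'²−z²)/(2L)=-0.2250
  γ=atan2(-0.3956,0.0022)=-1.5652;  ψ=arccos(-0.5687)=2.1757;  θ2=γ+ψ≈0.6105
arm 3 (φ=240.0°): x'=-0.1755, y'=0.0000
  A cos θ + B sin θ = C:  0.2655·cos θ + -0.3956·sin θ = -0.3435
  γ=atan2(-0.3956,0.2655)=-0.9797;  ψ=arccos(-0.7209)=2.3759;  θ3=γ+ψ≈1.3962

θ₁ = 0.6109, θ₂ = 0.6105, θ₃ = 1.3962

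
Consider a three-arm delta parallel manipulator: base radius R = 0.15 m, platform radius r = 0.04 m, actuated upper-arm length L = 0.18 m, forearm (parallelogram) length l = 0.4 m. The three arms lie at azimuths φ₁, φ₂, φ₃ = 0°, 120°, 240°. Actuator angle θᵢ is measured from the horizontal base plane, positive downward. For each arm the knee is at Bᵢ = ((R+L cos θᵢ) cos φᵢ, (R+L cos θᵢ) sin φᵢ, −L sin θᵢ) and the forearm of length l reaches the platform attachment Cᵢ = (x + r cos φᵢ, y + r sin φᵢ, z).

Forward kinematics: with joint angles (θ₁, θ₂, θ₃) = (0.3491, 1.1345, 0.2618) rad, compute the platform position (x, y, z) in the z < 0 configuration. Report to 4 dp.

(0.0677, -0.1407, -0.3706)

φ1=0.0°: virtual centre (0.2791, 0.0000, -0.0616), radius l
arm 2 at φ=120.0°: (R−r)+L cos θ2 = 0.1861;  S2 = (-0.0930, 0.1611, -0.1631)
arm 3 at φ=240.0°: (R−r)+L cos θ3 = 0.2839;  S3 = (-0.1419, -0.2458, -0.0466)
subtract pairs → two planes through P
[-0.7444 0.3223 -0.2031]·P = -0.0205;  [-0.8422 -0.4917 0.0300]·P = 0.0010
Cramer: x(z) = 0.0153-0.1415z;  y(z) = -0.0283+0.3034z
into |P−S₁|² = l²: 1.1121z² + 0.1807z + -0.0858 = 0;  Δ = 0.4142;  z = -0.3706 or 0.2081 → z<0 root = -0.3706
x = 0.0677, y = -0.1407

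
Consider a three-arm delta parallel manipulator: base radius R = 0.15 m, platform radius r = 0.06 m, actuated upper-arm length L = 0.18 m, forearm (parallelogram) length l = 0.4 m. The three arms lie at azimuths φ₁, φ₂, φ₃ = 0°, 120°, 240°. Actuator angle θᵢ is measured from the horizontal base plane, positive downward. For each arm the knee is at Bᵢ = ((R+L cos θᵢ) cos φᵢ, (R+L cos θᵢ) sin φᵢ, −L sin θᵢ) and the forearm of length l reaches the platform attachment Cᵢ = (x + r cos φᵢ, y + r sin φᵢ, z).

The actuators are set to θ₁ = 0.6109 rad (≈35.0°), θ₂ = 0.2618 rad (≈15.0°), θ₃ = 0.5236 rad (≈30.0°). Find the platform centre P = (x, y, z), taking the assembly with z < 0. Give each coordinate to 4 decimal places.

(-0.0406, 0.0410, -0.3879)

O1 = (0.2374·cos0.0°, 0.2374·sin0.0°, -0.1032) = (0.2374, 0.0000, -0.1032)
φ2=120.0°: virtual centre (-0.1319, 0.2285, -0.0466), radius l
O3 = (0.2459·cos240.0°, 0.2459·sin240.0°, -0.0900) = (-0.1229, -0.2129, -0.0900)
eliminate P² terms by subtracting sphere 1 from 2 and 3
linear system: -0.7388x+0.4570y = 0.0048−0.1133z; -0.7208x+-0.4259y = 0.0015−0.0265z
Cramer: x(z) = -0.0042+0.0937z;  y(z) = 0.0036-0.0964z
sphere 1 gives Az²+Bz+C=0 with A=1.0181, B=0.1605, C=-0.0909;  B²−4AC=0.3960;  roots -0.3879, 0.2302;  negative root z = -0.3879
x = -0.0406, y = 0.0410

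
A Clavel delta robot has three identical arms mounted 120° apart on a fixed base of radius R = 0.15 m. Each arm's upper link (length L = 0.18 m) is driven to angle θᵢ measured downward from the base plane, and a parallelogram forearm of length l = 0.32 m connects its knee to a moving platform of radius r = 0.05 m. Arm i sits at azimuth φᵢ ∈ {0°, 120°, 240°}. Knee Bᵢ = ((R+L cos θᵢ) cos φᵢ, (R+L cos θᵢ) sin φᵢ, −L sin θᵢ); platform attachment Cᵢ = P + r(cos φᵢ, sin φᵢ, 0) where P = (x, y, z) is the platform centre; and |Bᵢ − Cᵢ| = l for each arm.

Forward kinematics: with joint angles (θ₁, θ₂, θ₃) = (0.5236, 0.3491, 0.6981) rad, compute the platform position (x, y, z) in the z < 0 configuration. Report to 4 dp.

(0.0011, 0.0416, -0.2791)

φ1=0.0°: virtual centre (0.2559, 0.0000, -0.0900), radius l
φ2=120.0°: virtual centre (-0.1346, 0.2331, -0.0616), radius l
arm 3 at φ=240.0°: ρ3 = 0.2379;  O3 = (-0.1189, -0.2060, -0.1157)
|O₂|²−|O₁|² = 0.0027;  |O₃|²−|O₁|² = -0.0036
linear system: -0.7809x+0.4662y = 0.0027−0.0569z; -0.7497x+-0.4120y = -0.0036−-0.0514z
Cramer: x(z) = 0.0009-0.0008z;  y(z) = 0.0071-0.1233z
sphere 1 gives Az²+Bz+C=0 with A=1.0152, B=0.1786, C=-0.0292;  B²−4AC=0.1506;  roots -0.2791, 0.1031;  negative root z = -0.2791
x = 0.0011, y = 0.0416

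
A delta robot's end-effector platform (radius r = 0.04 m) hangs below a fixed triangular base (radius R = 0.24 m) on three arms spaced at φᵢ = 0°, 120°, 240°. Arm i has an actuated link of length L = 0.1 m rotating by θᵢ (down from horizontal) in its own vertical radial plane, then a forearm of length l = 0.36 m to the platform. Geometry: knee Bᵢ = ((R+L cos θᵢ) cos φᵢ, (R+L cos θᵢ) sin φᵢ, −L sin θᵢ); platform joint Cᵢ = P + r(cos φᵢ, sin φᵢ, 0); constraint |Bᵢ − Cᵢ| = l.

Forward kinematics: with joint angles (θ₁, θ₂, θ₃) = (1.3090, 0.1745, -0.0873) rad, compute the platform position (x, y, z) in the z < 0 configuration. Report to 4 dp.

S1 = (0.2259·cos0.0°, 0.2259·sin0.0°, -0.0966) = (0.2259, 0.0000, -0.0966)
arm 2 at φ=120.0°: (R−r)+L cos θ2 = 0.2985;  S2 = (-0.1492, 0.2585, -0.0174)
S3 = (0.2996·cos240.0°, 0.2996·sin240.0°, 0.0087) = (-0.1498, -0.2595, 0.0087)
subtract pairs → two planes through P
linear system: -0.7502x+0.5170y = 0.0290−0.1585z; -0.7514x+-0.5190y = 0.0295−0.2106z
det = 0.7778;  x = -0.0390+0.2457z,  y = -0.0004+0.0501z
quadratic in z: (1.0629)z²+(0.0630)z+(-0.0501)=0, √Δ=0.4659 → z ∈ {-0.2488, 0.1895}; z = -0.2488 (taking z<0)
x = -0.1001, y = -0.0129

(-0.1001, -0.0129, -0.2488)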